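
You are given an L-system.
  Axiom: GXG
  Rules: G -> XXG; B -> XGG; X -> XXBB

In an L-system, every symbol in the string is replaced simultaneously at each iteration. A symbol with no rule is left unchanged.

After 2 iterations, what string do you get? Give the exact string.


Step 0: GXG
Step 1: XXGXXBBXXG
Step 2: XXBBXXBBXXGXXBBXXBBXGGXGGXXBBXXBBXXG

Answer: XXBBXXBBXXGXXBBXXBBXGGXGGXXBBXXBBXXG


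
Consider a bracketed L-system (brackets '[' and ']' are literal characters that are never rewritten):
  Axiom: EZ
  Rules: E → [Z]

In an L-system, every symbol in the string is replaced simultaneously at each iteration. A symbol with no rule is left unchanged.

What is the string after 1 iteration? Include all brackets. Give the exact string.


Step 0: EZ
Step 1: [Z]Z

Answer: [Z]Z


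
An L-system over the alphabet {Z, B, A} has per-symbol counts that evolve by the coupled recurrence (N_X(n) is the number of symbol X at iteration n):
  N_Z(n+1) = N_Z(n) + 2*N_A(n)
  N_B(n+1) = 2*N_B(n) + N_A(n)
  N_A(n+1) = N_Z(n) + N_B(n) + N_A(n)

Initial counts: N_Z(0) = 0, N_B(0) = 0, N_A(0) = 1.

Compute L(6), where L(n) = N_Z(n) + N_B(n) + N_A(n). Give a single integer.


Answer: 877

Derivation:
Step 0: N_Z=0, N_B=0, N_A=1, L=1
Step 1: N_Z=2, N_B=1, N_A=1, L=4
Step 2: N_Z=4, N_B=3, N_A=4, L=11
Step 3: N_Z=12, N_B=10, N_A=11, L=33
Step 4: N_Z=34, N_B=31, N_A=33, L=98
Step 5: N_Z=100, N_B=95, N_A=98, L=293
Step 6: N_Z=296, N_B=288, N_A=293, L=877


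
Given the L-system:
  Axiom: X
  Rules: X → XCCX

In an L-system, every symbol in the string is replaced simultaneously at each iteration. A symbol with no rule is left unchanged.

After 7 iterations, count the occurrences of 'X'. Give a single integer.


Answer: 128

Derivation:
Step 0: X  (1 'X')
Step 1: XCCX  (2 'X')
Step 2: XCCXCCXCCX  (4 'X')
Step 3: XCCXCCXCCXCCXCCXCCXCCX  (8 'X')
Step 4: XCCXCCXCCXCCXCCXCCXCCXCCXCCXCCXCCXCCXCCXCCXCCX  (16 'X')
Step 5: XCCXCCXCCXCCXCCXCCXCCXCCXCCXCCXCCXCCXCCXCCXCCXCCXCCXCCXCCXCCXCCXCCXCCXCCXCCXCCXCCXCCXCCXCCXCCX  (32 'X')
Step 6: XCCXCCXCCXCCXCCXCCXCCXCCXCCXCCXCCXCCXCCXCCXCCXCCXCCXCCXCCXCCXCCXCCXCCXCCXCCXCCXCCXCCXCCXCCXCCXCCXCCXCCXCCXCCXCCXCCXCCXCCXCCXCCXCCXCCXCCXCCXCCXCCXCCXCCXCCXCCXCCXCCXCCXCCXCCXCCXCCXCCXCCXCCXCCX  (64 'X')
Step 7: XCCXCCXCCXCCXCCXCCXCCXCCXCCXCCXCCXCCXCCXCCXCCXCCXCCXCCXCCXCCXCCXCCXCCXCCXCCXCCXCCXCCXCCXCCXCCXCCXCCXCCXCCXCCXCCXCCXCCXCCXCCXCCXCCXCCXCCXCCXCCXCCXCCXCCXCCXCCXCCXCCXCCXCCXCCXCCXCCXCCXCCXCCXCCXCCXCCXCCXCCXCCXCCXCCXCCXCCXCCXCCXCCXCCXCCXCCXCCXCCXCCXCCXCCXCCXCCXCCXCCXCCXCCXCCXCCXCCXCCXCCXCCXCCXCCXCCXCCXCCXCCXCCXCCXCCXCCXCCXCCXCCXCCXCCXCCXCCXCCXCCXCCXCCXCCXCCXCCXCCXCCXCCXCCXCCXCCXCCXCCX  (128 'X')


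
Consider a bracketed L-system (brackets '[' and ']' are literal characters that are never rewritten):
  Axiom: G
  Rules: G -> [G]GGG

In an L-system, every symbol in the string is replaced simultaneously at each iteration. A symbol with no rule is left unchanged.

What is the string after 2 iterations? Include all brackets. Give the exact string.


Step 0: G
Step 1: [G]GGG
Step 2: [[G]GGG][G]GGG[G]GGG[G]GGG

Answer: [[G]GGG][G]GGG[G]GGG[G]GGG


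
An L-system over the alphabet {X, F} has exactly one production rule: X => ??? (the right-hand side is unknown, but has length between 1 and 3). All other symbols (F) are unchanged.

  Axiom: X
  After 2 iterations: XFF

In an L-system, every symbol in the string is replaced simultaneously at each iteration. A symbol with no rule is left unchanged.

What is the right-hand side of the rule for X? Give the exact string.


Answer: XF

Derivation:
Trying X => XF:
  Step 0: X
  Step 1: XF
  Step 2: XFF
Matches the given result.


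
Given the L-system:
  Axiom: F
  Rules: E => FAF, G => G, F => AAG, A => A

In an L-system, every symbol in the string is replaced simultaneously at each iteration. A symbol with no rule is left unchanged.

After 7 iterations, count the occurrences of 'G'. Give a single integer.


Answer: 1

Derivation:
Step 0: F  (0 'G')
Step 1: AAG  (1 'G')
Step 2: AAG  (1 'G')
Step 3: AAG  (1 'G')
Step 4: AAG  (1 'G')
Step 5: AAG  (1 'G')
Step 6: AAG  (1 'G')
Step 7: AAG  (1 'G')


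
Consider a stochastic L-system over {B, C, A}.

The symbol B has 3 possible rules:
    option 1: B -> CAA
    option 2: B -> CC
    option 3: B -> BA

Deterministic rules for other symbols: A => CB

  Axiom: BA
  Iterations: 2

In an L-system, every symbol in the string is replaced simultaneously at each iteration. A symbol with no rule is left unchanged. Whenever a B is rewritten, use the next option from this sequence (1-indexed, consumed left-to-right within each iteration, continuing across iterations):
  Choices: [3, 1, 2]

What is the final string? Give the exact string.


Answer: CAACBCCC

Derivation:
Step 0: BA
Step 1: BACB  (used choices [3])
Step 2: CAACBCCC  (used choices [1, 2])


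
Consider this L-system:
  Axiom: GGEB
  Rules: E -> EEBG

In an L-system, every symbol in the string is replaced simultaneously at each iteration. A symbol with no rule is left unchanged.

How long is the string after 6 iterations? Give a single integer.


Step 0: length = 4
Step 1: length = 7
Step 2: length = 13
Step 3: length = 25
Step 4: length = 49
Step 5: length = 97
Step 6: length = 193

Answer: 193


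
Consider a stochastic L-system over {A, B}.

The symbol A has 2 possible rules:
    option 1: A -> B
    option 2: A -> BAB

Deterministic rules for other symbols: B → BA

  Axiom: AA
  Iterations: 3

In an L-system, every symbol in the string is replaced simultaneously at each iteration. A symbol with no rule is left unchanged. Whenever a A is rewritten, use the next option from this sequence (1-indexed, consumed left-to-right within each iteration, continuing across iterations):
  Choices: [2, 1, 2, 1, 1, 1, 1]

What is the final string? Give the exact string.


Step 0: AA
Step 1: BABB  (used choices [2, 1])
Step 2: BABABBABA  (used choices [2])
Step 3: BABBABBABABBAB  (used choices [1, 1, 1, 1])

Answer: BABBABBABABBAB


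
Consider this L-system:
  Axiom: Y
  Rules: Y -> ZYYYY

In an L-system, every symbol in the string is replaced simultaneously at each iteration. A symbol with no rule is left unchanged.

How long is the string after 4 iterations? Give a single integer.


Step 0: length = 1
Step 1: length = 5
Step 2: length = 21
Step 3: length = 85
Step 4: length = 341

Answer: 341


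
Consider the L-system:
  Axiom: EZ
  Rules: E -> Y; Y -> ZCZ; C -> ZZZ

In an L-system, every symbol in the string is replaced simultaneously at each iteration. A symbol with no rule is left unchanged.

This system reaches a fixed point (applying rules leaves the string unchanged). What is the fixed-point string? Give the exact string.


Answer: ZZZZZZ

Derivation:
Step 0: EZ
Step 1: YZ
Step 2: ZCZZ
Step 3: ZZZZZZ
Step 4: ZZZZZZ  (unchanged — fixed point at step 3)


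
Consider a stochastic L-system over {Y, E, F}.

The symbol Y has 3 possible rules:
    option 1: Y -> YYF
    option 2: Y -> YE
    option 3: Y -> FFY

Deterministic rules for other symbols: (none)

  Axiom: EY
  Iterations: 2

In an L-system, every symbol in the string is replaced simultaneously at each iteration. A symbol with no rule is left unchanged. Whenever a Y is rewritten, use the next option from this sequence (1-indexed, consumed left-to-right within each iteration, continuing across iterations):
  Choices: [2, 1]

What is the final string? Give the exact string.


Answer: EYYFE

Derivation:
Step 0: EY
Step 1: EYE  (used choices [2])
Step 2: EYYFE  (used choices [1])


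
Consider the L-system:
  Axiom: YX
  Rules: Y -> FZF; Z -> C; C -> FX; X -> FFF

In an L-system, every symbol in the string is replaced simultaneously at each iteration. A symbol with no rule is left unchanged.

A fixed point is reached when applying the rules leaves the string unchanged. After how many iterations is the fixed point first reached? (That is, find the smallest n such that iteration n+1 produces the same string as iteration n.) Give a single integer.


Step 0: YX
Step 1: FZFFFF
Step 2: FCFFFF
Step 3: FFXFFFF
Step 4: FFFFFFFFF
Step 5: FFFFFFFFF  (unchanged — fixed point at step 4)

Answer: 4


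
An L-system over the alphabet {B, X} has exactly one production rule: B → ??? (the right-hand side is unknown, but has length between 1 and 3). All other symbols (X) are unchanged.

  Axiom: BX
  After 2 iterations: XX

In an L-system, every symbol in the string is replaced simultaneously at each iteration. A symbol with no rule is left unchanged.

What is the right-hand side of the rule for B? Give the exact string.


Trying B → X:
  Step 0: BX
  Step 1: XX
  Step 2: XX
Matches the given result.

Answer: X


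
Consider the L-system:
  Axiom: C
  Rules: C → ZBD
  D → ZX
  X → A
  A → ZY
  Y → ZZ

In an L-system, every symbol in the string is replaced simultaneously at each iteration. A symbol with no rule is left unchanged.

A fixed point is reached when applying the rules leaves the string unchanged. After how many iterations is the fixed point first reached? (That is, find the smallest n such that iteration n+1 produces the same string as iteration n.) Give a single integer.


Answer: 5

Derivation:
Step 0: C
Step 1: ZBD
Step 2: ZBZX
Step 3: ZBZA
Step 4: ZBZZY
Step 5: ZBZZZZ
Step 6: ZBZZZZ  (unchanged — fixed point at step 5)


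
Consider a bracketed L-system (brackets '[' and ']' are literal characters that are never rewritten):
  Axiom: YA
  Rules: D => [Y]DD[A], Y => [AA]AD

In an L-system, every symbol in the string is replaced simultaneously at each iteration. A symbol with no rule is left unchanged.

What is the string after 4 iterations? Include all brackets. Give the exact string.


Step 0: YA
Step 1: [AA]ADA
Step 2: [AA]A[Y]DD[A]A
Step 3: [AA]A[[AA]AD][Y]DD[A][Y]DD[A][A]A
Step 4: [AA]A[[AA]A[Y]DD[A]][[AA]AD][Y]DD[A][Y]DD[A][A][[AA]AD][Y]DD[A][Y]DD[A][A][A]A

Answer: [AA]A[[AA]A[Y]DD[A]][[AA]AD][Y]DD[A][Y]DD[A][A][[AA]AD][Y]DD[A][Y]DD[A][A][A]A


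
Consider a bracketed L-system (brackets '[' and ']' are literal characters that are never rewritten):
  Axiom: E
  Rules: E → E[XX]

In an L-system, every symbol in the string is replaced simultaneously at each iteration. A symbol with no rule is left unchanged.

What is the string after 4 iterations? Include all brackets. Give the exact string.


Answer: E[XX][XX][XX][XX]

Derivation:
Step 0: E
Step 1: E[XX]
Step 2: E[XX][XX]
Step 3: E[XX][XX][XX]
Step 4: E[XX][XX][XX][XX]


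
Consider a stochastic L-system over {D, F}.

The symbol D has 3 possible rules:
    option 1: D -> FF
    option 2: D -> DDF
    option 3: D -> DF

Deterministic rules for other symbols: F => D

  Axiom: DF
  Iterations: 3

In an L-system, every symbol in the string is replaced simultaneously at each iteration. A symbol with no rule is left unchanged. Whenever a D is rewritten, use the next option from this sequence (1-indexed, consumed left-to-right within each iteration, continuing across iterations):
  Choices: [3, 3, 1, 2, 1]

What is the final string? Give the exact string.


Step 0: DF
Step 1: DFD  (used choices [3])
Step 2: DFDFF  (used choices [3, 1])
Step 3: DDFDFFDD  (used choices [2, 1])

Answer: DDFDFFDD


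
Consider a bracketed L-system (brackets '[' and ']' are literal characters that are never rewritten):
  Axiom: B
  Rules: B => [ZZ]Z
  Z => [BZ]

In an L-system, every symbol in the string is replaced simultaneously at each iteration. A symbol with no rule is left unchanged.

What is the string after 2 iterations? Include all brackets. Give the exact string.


Answer: [[BZ][BZ]][BZ]

Derivation:
Step 0: B
Step 1: [ZZ]Z
Step 2: [[BZ][BZ]][BZ]


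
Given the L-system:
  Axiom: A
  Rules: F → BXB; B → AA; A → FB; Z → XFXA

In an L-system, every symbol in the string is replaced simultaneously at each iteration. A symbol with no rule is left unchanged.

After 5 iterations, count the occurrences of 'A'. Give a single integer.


Answer: 16

Derivation:
Step 0: A  (1 'A')
Step 1: FB  (0 'A')
Step 2: BXBAA  (2 'A')
Step 3: AAXAAFBFB  (4 'A')
Step 4: FBFBXFBFBBXBAABXBAA  (4 'A')
Step 5: BXBAABXBAAXBXBAABXBAAAAXAAFBFBAAXAAFBFB  (16 'A')


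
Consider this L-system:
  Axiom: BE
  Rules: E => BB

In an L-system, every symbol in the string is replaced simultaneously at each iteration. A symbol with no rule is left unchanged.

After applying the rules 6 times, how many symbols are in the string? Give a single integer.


Answer: 3

Derivation:
Step 0: length = 2
Step 1: length = 3
Step 2: length = 3
Step 3: length = 3
Step 4: length = 3
Step 5: length = 3
Step 6: length = 3


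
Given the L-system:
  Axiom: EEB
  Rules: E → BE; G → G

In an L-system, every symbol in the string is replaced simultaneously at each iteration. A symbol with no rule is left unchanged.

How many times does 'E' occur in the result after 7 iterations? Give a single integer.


Answer: 2

Derivation:
Step 0: EEB  (2 'E')
Step 1: BEBEB  (2 'E')
Step 2: BBEBBEB  (2 'E')
Step 3: BBBEBBBEB  (2 'E')
Step 4: BBBBEBBBBEB  (2 'E')
Step 5: BBBBBEBBBBBEB  (2 'E')
Step 6: BBBBBBEBBBBBBEB  (2 'E')
Step 7: BBBBBBBEBBBBBBBEB  (2 'E')


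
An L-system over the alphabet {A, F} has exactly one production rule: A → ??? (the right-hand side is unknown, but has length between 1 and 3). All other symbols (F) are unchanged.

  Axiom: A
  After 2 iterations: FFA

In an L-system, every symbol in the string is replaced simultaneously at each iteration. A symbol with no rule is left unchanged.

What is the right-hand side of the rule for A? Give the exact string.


Trying A → FA:
  Step 0: A
  Step 1: FA
  Step 2: FFA
Matches the given result.

Answer: FA


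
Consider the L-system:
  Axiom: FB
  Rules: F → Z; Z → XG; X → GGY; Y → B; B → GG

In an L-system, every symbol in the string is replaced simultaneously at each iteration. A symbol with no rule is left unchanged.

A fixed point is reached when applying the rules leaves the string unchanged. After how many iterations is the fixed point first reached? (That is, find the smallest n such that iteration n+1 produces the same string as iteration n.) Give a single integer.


Answer: 5

Derivation:
Step 0: FB
Step 1: ZGG
Step 2: XGGG
Step 3: GGYGGG
Step 4: GGBGGG
Step 5: GGGGGGG
Step 6: GGGGGGG  (unchanged — fixed point at step 5)


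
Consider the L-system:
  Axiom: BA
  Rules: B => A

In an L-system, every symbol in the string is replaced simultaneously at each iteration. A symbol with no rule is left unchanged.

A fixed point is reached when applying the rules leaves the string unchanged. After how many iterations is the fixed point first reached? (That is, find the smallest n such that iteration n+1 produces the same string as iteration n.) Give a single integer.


Answer: 1

Derivation:
Step 0: BA
Step 1: AA
Step 2: AA  (unchanged — fixed point at step 1)


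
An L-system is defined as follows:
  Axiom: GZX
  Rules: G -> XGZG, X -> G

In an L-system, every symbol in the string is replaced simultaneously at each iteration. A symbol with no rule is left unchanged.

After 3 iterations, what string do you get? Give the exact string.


Step 0: GZX
Step 1: XGZGZG
Step 2: GXGZGZXGZGZXGZG
Step 3: XGZGGXGZGZXGZGZGXGZGZXGZGZGXGZGZXGZG

Answer: XGZGGXGZGZXGZGZGXGZGZXGZGZGXGZGZXGZG


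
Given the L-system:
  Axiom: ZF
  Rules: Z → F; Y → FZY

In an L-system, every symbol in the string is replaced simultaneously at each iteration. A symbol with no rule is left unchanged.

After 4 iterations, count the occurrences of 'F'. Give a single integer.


Answer: 2

Derivation:
Step 0: ZF  (1 'F')
Step 1: FF  (2 'F')
Step 2: FF  (2 'F')
Step 3: FF  (2 'F')
Step 4: FF  (2 'F')


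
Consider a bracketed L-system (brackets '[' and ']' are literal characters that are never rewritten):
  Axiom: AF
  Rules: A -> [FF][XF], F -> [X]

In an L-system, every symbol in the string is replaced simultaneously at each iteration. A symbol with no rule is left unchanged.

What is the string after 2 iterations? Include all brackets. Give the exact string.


Answer: [[X][X]][X[X]][X]

Derivation:
Step 0: AF
Step 1: [FF][XF][X]
Step 2: [[X][X]][X[X]][X]


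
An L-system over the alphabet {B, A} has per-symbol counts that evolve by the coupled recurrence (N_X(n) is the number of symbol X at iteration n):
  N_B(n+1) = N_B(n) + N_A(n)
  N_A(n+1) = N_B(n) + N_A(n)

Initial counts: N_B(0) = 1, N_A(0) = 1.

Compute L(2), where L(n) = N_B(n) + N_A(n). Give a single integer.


Step 0: N_B=1, N_A=1, L=2
Step 1: N_B=2, N_A=2, L=4
Step 2: N_B=4, N_A=4, L=8

Answer: 8


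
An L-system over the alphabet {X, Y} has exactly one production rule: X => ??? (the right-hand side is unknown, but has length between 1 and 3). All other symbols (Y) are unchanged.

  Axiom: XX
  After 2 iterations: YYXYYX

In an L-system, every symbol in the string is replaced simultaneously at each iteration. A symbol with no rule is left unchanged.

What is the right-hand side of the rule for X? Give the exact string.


Trying X => YX:
  Step 0: XX
  Step 1: YXYX
  Step 2: YYXYYX
Matches the given result.

Answer: YX


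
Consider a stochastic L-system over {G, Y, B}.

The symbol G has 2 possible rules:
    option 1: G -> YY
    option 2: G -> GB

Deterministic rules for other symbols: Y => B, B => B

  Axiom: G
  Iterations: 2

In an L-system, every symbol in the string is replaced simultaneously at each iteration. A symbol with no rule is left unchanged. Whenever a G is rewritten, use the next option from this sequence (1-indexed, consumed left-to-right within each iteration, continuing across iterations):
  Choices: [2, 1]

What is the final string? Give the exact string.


Answer: YYB

Derivation:
Step 0: G
Step 1: GB  (used choices [2])
Step 2: YYB  (used choices [1])


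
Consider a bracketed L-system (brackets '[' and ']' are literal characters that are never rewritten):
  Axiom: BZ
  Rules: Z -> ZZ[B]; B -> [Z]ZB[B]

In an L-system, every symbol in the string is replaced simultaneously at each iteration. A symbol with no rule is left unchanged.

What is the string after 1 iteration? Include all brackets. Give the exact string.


Answer: [Z]ZB[B]ZZ[B]

Derivation:
Step 0: BZ
Step 1: [Z]ZB[B]ZZ[B]


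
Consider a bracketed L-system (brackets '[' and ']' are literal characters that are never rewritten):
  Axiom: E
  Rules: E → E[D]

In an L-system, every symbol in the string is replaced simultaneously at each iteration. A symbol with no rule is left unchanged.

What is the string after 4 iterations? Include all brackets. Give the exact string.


Step 0: E
Step 1: E[D]
Step 2: E[D][D]
Step 3: E[D][D][D]
Step 4: E[D][D][D][D]

Answer: E[D][D][D][D]


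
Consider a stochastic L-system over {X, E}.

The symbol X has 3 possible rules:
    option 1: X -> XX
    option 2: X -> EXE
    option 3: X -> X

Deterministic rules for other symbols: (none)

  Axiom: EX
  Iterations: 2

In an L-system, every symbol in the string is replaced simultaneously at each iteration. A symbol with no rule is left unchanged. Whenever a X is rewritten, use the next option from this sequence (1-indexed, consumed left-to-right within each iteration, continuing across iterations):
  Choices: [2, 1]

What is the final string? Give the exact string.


Answer: EEXXE

Derivation:
Step 0: EX
Step 1: EEXE  (used choices [2])
Step 2: EEXXE  (used choices [1])


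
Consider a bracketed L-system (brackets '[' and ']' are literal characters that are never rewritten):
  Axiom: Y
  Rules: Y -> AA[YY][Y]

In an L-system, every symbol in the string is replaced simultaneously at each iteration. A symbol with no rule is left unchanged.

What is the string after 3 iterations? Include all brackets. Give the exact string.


Step 0: Y
Step 1: AA[YY][Y]
Step 2: AA[AA[YY][Y]AA[YY][Y]][AA[YY][Y]]
Step 3: AA[AA[AA[YY][Y]AA[YY][Y]][AA[YY][Y]]AA[AA[YY][Y]AA[YY][Y]][AA[YY][Y]]][AA[AA[YY][Y]AA[YY][Y]][AA[YY][Y]]]

Answer: AA[AA[AA[YY][Y]AA[YY][Y]][AA[YY][Y]]AA[AA[YY][Y]AA[YY][Y]][AA[YY][Y]]][AA[AA[YY][Y]AA[YY][Y]][AA[YY][Y]]]


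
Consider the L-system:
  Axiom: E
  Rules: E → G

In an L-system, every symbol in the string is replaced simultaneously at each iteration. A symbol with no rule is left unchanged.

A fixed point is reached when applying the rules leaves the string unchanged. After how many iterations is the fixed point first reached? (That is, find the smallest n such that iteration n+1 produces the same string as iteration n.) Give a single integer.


Step 0: E
Step 1: G
Step 2: G  (unchanged — fixed point at step 1)

Answer: 1


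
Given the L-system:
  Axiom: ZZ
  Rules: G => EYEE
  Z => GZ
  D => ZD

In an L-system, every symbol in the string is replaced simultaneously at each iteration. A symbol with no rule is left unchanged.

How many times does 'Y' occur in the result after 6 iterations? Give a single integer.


Step 0: ZZ  (0 'Y')
Step 1: GZGZ  (0 'Y')
Step 2: EYEEGZEYEEGZ  (2 'Y')
Step 3: EYEEEYEEGZEYEEEYEEGZ  (4 'Y')
Step 4: EYEEEYEEEYEEGZEYEEEYEEEYEEGZ  (6 'Y')
Step 5: EYEEEYEEEYEEEYEEGZEYEEEYEEEYEEEYEEGZ  (8 'Y')
Step 6: EYEEEYEEEYEEEYEEEYEEGZEYEEEYEEEYEEEYEEEYEEGZ  (10 'Y')

Answer: 10


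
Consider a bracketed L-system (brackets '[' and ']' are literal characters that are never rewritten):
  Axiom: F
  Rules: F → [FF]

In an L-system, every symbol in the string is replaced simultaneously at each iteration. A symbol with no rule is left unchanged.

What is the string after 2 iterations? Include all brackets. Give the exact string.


Step 0: F
Step 1: [FF]
Step 2: [[FF][FF]]

Answer: [[FF][FF]]


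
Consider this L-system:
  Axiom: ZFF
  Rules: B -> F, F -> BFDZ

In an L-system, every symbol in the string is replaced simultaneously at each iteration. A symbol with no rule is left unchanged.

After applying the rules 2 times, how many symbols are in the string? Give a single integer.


Answer: 15

Derivation:
Step 0: length = 3
Step 1: length = 9
Step 2: length = 15


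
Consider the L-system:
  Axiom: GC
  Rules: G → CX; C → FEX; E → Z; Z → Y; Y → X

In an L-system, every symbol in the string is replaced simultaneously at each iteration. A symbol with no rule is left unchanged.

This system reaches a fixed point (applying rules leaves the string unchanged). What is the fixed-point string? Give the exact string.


Step 0: GC
Step 1: CXFEX
Step 2: FEXXFZX
Step 3: FZXXFYX
Step 4: FYXXFXX
Step 5: FXXXFXX
Step 6: FXXXFXX  (unchanged — fixed point at step 5)

Answer: FXXXFXX


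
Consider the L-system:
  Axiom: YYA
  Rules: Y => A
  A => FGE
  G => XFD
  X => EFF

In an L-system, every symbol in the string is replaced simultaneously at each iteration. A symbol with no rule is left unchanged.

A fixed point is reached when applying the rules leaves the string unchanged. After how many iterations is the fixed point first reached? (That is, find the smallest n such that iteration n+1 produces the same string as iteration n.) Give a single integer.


Answer: 4

Derivation:
Step 0: YYA
Step 1: AAFGE
Step 2: FGEFGEFXFDE
Step 3: FXFDEFXFDEFEFFFDE
Step 4: FEFFFDEFEFFFDEFEFFFDE
Step 5: FEFFFDEFEFFFDEFEFFFDE  (unchanged — fixed point at step 4)


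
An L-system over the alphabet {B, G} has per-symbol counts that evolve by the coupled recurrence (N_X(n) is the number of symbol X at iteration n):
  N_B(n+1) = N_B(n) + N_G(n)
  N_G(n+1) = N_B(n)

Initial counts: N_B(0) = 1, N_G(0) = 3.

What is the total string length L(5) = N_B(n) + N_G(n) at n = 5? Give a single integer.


Step 0: N_B=1, N_G=3, L=4
Step 1: N_B=4, N_G=1, L=5
Step 2: N_B=5, N_G=4, L=9
Step 3: N_B=9, N_G=5, L=14
Step 4: N_B=14, N_G=9, L=23
Step 5: N_B=23, N_G=14, L=37

Answer: 37


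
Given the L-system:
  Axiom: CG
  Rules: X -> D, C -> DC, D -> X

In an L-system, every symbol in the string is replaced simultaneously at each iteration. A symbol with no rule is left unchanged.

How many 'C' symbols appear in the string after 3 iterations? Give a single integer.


Answer: 1

Derivation:
Step 0: CG  (1 'C')
Step 1: DCG  (1 'C')
Step 2: XDCG  (1 'C')
Step 3: DXDCG  (1 'C')


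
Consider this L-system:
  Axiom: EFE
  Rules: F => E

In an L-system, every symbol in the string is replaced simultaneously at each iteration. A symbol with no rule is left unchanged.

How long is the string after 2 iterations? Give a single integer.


Step 0: length = 3
Step 1: length = 3
Step 2: length = 3

Answer: 3


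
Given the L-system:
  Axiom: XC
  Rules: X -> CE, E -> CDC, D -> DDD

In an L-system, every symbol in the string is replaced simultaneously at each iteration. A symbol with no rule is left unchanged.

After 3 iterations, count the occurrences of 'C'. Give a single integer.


Answer: 4

Derivation:
Step 0: XC  (1 'C')
Step 1: CEC  (2 'C')
Step 2: CCDCC  (4 'C')
Step 3: CCDDDCC  (4 'C')


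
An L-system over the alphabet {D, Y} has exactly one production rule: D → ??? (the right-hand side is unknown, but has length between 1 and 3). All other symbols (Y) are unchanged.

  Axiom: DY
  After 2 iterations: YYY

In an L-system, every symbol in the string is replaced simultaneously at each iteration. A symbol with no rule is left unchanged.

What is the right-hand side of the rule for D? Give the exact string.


Trying D → YY:
  Step 0: DY
  Step 1: YYY
  Step 2: YYY
Matches the given result.

Answer: YY


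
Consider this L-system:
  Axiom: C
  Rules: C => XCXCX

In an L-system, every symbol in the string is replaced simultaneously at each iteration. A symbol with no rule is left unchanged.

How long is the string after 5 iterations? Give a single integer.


Answer: 125

Derivation:
Step 0: length = 1
Step 1: length = 5
Step 2: length = 13
Step 3: length = 29
Step 4: length = 61
Step 5: length = 125


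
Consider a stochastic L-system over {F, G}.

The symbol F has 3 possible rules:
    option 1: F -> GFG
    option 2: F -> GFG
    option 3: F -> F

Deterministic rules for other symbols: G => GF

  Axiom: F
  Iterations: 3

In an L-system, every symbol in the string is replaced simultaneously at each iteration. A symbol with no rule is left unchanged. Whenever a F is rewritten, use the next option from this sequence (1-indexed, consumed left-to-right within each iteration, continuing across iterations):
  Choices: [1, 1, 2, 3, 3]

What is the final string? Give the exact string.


Step 0: F
Step 1: GFG  (used choices [1])
Step 2: GFGFGGF  (used choices [1])
Step 3: GFGFGGFFGFGFF  (used choices [2, 3, 3])

Answer: GFGFGGFFGFGFF


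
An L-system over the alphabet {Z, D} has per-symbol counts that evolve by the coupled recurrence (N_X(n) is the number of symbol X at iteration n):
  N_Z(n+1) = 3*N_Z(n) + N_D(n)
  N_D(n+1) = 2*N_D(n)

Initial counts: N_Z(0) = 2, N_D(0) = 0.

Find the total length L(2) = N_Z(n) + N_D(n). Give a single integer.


Answer: 18

Derivation:
Step 0: N_Z=2, N_D=0, L=2
Step 1: N_Z=6, N_D=0, L=6
Step 2: N_Z=18, N_D=0, L=18


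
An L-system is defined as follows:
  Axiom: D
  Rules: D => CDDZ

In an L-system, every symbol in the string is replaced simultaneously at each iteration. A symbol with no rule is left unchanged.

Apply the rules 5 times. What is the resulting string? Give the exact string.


Answer: CCCCCDDZCDDZZCCDDZCDDZZZCCCDDZCDDZZCCDDZCDDZZZZCCCCDDZCDDZZCCDDZCDDZZZCCCDDZCDDZZCCDDZCDDZZZZZ

Derivation:
Step 0: D
Step 1: CDDZ
Step 2: CCDDZCDDZZ
Step 3: CCCDDZCDDZZCCDDZCDDZZZ
Step 4: CCCCDDZCDDZZCCDDZCDDZZZCCCDDZCDDZZCCDDZCDDZZZZ
Step 5: CCCCCDDZCDDZZCCDDZCDDZZZCCCDDZCDDZZCCDDZCDDZZZZCCCCDDZCDDZZCCDDZCDDZZZCCCDDZCDDZZCCDDZCDDZZZZZ


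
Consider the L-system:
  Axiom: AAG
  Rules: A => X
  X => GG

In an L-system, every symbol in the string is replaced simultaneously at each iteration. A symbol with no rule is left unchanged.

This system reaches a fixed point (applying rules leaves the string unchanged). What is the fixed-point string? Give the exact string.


Step 0: AAG
Step 1: XXG
Step 2: GGGGG
Step 3: GGGGG  (unchanged — fixed point at step 2)

Answer: GGGGG


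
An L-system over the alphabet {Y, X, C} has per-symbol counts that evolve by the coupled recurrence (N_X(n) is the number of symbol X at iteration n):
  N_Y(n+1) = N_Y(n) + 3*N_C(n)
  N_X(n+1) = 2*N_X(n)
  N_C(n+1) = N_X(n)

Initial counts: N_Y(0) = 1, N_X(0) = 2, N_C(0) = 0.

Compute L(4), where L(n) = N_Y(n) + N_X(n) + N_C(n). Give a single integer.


Answer: 91

Derivation:
Step 0: N_Y=1, N_X=2, N_C=0, L=3
Step 1: N_Y=1, N_X=4, N_C=2, L=7
Step 2: N_Y=7, N_X=8, N_C=4, L=19
Step 3: N_Y=19, N_X=16, N_C=8, L=43
Step 4: N_Y=43, N_X=32, N_C=16, L=91


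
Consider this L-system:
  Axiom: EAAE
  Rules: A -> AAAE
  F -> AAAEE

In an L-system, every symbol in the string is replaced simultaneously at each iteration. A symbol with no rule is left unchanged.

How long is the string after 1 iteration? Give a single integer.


Answer: 10

Derivation:
Step 0: length = 4
Step 1: length = 10


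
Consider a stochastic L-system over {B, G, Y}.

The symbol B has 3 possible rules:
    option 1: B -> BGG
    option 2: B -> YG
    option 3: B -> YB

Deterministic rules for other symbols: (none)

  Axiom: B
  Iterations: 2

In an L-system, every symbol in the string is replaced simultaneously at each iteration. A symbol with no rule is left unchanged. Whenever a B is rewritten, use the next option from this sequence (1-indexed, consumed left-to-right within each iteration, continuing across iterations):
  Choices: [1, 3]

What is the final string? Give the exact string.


Answer: YBGG

Derivation:
Step 0: B
Step 1: BGG  (used choices [1])
Step 2: YBGG  (used choices [3])


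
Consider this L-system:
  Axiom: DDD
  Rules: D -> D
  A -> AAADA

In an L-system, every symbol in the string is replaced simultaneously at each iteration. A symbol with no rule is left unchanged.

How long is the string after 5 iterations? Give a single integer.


Answer: 3

Derivation:
Step 0: length = 3
Step 1: length = 3
Step 2: length = 3
Step 3: length = 3
Step 4: length = 3
Step 5: length = 3


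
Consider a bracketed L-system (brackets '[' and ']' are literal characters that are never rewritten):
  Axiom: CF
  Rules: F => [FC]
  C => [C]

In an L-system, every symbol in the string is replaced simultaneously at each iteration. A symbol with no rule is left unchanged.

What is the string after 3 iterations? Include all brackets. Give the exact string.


Answer: [[[C]]][[[FC][C]][[C]]]

Derivation:
Step 0: CF
Step 1: [C][FC]
Step 2: [[C]][[FC][C]]
Step 3: [[[C]]][[[FC][C]][[C]]]


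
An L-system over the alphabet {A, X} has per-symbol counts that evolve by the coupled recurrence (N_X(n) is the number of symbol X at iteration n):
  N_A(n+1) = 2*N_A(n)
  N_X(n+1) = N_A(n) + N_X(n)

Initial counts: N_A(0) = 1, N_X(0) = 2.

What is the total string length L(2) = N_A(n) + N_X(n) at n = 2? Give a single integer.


Step 0: N_A=1, N_X=2, L=3
Step 1: N_A=2, N_X=3, L=5
Step 2: N_A=4, N_X=5, L=9

Answer: 9


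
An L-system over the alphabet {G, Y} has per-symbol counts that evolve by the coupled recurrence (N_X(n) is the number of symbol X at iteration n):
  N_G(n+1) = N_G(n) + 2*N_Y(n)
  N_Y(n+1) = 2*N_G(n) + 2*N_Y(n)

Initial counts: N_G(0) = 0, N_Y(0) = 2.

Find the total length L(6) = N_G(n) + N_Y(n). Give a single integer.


Answer: 4516

Derivation:
Step 0: N_G=0, N_Y=2, L=2
Step 1: N_G=4, N_Y=4, L=8
Step 2: N_G=12, N_Y=16, L=28
Step 3: N_G=44, N_Y=56, L=100
Step 4: N_G=156, N_Y=200, L=356
Step 5: N_G=556, N_Y=712, L=1268
Step 6: N_G=1980, N_Y=2536, L=4516


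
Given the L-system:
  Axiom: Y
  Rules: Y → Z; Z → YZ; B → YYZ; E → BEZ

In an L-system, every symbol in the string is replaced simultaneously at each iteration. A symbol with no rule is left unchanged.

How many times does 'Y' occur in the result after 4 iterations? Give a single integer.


Answer: 2

Derivation:
Step 0: Y  (1 'Y')
Step 1: Z  (0 'Y')
Step 2: YZ  (1 'Y')
Step 3: ZYZ  (1 'Y')
Step 4: YZZYZ  (2 'Y')


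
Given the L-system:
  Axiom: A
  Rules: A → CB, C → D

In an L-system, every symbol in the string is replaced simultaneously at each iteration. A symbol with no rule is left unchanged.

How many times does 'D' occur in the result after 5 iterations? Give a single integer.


Answer: 1

Derivation:
Step 0: A  (0 'D')
Step 1: CB  (0 'D')
Step 2: DB  (1 'D')
Step 3: DB  (1 'D')
Step 4: DB  (1 'D')
Step 5: DB  (1 'D')


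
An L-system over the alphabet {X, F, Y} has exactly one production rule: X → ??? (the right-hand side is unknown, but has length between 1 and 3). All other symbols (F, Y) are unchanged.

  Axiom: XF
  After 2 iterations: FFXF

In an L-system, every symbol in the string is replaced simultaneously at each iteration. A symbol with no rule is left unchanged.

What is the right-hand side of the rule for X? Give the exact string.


Trying X → FX:
  Step 0: XF
  Step 1: FXF
  Step 2: FFXF
Matches the given result.

Answer: FX


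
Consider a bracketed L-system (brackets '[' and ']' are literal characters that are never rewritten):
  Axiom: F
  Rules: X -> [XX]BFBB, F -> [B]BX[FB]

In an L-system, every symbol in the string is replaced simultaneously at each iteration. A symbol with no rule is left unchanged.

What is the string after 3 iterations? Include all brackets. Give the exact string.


Answer: [B]B[[XX]BFBB[XX]BFBB]B[B]BX[FB]BB[[B]B[XX]BFBB[[B]BX[FB]B]B]

Derivation:
Step 0: F
Step 1: [B]BX[FB]
Step 2: [B]B[XX]BFBB[[B]BX[FB]B]
Step 3: [B]B[[XX]BFBB[XX]BFBB]B[B]BX[FB]BB[[B]B[XX]BFBB[[B]BX[FB]B]B]


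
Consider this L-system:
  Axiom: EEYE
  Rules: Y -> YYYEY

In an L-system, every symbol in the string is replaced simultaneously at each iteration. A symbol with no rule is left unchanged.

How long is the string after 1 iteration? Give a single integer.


Step 0: length = 4
Step 1: length = 8

Answer: 8


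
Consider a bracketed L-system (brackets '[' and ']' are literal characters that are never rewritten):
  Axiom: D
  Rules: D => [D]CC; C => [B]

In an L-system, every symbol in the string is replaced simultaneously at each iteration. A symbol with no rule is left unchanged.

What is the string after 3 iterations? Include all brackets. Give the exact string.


Step 0: D
Step 1: [D]CC
Step 2: [[D]CC][B][B]
Step 3: [[[D]CC][B][B]][B][B]

Answer: [[[D]CC][B][B]][B][B]


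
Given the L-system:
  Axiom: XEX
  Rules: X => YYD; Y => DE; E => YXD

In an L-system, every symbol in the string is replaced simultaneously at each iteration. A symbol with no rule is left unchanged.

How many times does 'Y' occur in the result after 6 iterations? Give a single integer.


Step 0: XEX  (0 'Y')
Step 1: YYDYXDYYD  (5 'Y')
Step 2: DEDEDDEYYDDDEDED  (2 'Y')
Step 3: DYXDDYXDDDYXDDEDEDDDYXDDYXDD  (5 'Y')
Step 4: DDEYYDDDDEYYDDDDDEYYDDDYXDDYXDDDDDEYYDDDDEYYDDD  (12 'Y')
Step 5: DDYXDDEDEDDDDYXDDEDEDDDDDYXDDEDEDDDDEYYDDDDEYYDDDDDDYXDDEDEDDDDYXDDEDEDDD  (9 'Y')
Step 6: DDDEYYDDDYXDDYXDDDDDDEYYDDDYXDDYXDDDDDDDEYYDDDYXDDYXDDDDDYXDDEDEDDDDYXDDEDEDDDDDDDEYYDDDYXDDYXDDDDDDEYYDDDYXDDYXDDDD  (22 'Y')

Answer: 22


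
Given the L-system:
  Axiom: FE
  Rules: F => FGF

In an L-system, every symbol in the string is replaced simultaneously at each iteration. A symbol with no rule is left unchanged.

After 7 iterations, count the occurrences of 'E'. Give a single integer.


Answer: 1

Derivation:
Step 0: FE  (1 'E')
Step 1: FGFE  (1 'E')
Step 2: FGFGFGFE  (1 'E')
Step 3: FGFGFGFGFGFGFGFE  (1 'E')
Step 4: FGFGFGFGFGFGFGFGFGFGFGFGFGFGFGFE  (1 'E')
Step 5: FGFGFGFGFGFGFGFGFGFGFGFGFGFGFGFGFGFGFGFGFGFGFGFGFGFGFGFGFGFGFGFE  (1 'E')
Step 6: FGFGFGFGFGFGFGFGFGFGFGFGFGFGFGFGFGFGFGFGFGFGFGFGFGFGFGFGFGFGFGFGFGFGFGFGFGFGFGFGFGFGFGFGFGFGFGFGFGFGFGFGFGFGFGFGFGFGFGFGFGFGFGFE  (1 'E')
Step 7: FGFGFGFGFGFGFGFGFGFGFGFGFGFGFGFGFGFGFGFGFGFGFGFGFGFGFGFGFGFGFGFGFGFGFGFGFGFGFGFGFGFGFGFGFGFGFGFGFGFGFGFGFGFGFGFGFGFGFGFGFGFGFGFGFGFGFGFGFGFGFGFGFGFGFGFGFGFGFGFGFGFGFGFGFGFGFGFGFGFGFGFGFGFGFGFGFGFGFGFGFGFGFGFGFGFGFGFGFGFGFGFGFGFGFGFGFGFGFGFGFGFGFGFGFGFGFGFE  (1 'E')


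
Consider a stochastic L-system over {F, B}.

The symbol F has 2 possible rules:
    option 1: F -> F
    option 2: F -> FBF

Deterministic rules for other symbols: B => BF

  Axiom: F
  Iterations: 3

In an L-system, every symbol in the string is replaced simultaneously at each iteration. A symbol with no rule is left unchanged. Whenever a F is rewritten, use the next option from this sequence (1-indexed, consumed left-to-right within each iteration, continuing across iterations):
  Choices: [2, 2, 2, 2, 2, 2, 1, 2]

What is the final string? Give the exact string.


Step 0: F
Step 1: FBF  (used choices [2])
Step 2: FBFBFFBF  (used choices [2, 2])
Step 3: FBFBFFBFBFFBFFBFFBF  (used choices [2, 2, 2, 1, 2])

Answer: FBFBFFBFBFFBFFBFFBF


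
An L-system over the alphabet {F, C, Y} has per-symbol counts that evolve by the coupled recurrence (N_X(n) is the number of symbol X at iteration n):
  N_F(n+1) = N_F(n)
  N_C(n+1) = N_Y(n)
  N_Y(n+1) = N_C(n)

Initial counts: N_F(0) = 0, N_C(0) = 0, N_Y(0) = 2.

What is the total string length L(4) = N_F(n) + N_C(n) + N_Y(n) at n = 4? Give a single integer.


Answer: 2

Derivation:
Step 0: N_F=0, N_C=0, N_Y=2, L=2
Step 1: N_F=0, N_C=2, N_Y=0, L=2
Step 2: N_F=0, N_C=0, N_Y=2, L=2
Step 3: N_F=0, N_C=2, N_Y=0, L=2
Step 4: N_F=0, N_C=0, N_Y=2, L=2


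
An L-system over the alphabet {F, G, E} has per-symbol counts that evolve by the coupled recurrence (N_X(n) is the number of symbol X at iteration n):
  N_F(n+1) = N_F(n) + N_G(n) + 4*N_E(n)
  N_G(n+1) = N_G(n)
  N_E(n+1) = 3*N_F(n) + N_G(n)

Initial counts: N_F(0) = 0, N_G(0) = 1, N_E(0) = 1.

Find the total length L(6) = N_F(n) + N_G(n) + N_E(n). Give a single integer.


Step 0: N_F=0, N_G=1, N_E=1, L=2
Step 1: N_F=5, N_G=1, N_E=1, L=7
Step 2: N_F=10, N_G=1, N_E=16, L=27
Step 3: N_F=75, N_G=1, N_E=31, L=107
Step 4: N_F=200, N_G=1, N_E=226, L=427
Step 5: N_F=1105, N_G=1, N_E=601, L=1707
Step 6: N_F=3510, N_G=1, N_E=3316, L=6827

Answer: 6827


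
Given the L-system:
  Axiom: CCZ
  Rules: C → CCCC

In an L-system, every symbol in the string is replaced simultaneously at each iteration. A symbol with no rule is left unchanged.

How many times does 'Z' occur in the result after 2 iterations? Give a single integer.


Answer: 1

Derivation:
Step 0: CCZ  (1 'Z')
Step 1: CCCCCCCCZ  (1 'Z')
Step 2: CCCCCCCCCCCCCCCCCCCCCCCCCCCCCCCCZ  (1 'Z')


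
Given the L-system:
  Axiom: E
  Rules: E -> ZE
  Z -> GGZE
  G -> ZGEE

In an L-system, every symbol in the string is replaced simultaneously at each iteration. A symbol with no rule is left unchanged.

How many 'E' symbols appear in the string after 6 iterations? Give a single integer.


Answer: 262

Derivation:
Step 0: E  (1 'E')
Step 1: ZE  (1 'E')
Step 2: GGZEZE  (2 'E')
Step 3: ZGEEZGEEGGZEZEGGZEZE  (8 'E')
Step 4: GGZEZGEEZEZEGGZEZGEEZEZEZGEEZGEEGGZEZEGGZEZEZGEEZGEEGGZEZEGGZEZE  (26 'E')
Step 5: ZGEEZGEEGGZEZEGGZEZGEEZEZEGGZEZEGGZEZEZGEEZGEEGGZEZEGGZEZGEEZEZEGGZEZEGGZEZEGGZEZGEEZEZEGGZEZGEEZEZEZGEEZGEEGGZEZEGGZEZEZGEEZGEEGGZEZEGGZEZEGGZEZGEEZEZEGGZEZGEEZEZEZGEEZGEEGGZEZEGGZEZEZGEEZGEEGGZEZEGGZEZE  (82 'E')
Step 6: GGZEZGEEZEZEGGZEZGEEZEZEZGEEZGEEGGZEZEGGZEZEZGEEZGEEGGZEZEGGZEZGEEZEZEGGZEZEGGZEZEZGEEZGEEGGZEZEGGZEZEZGEEZGEEGGZEZEGGZEZEGGZEZGEEZEZEGGZEZGEEZEZEZGEEZGEEGGZEZEGGZEZEZGEEZGEEGGZEZEGGZEZGEEZEZEGGZEZEGGZEZEZGEEZGEEGGZEZEGGZEZEZGEEZGEEGGZEZEGGZEZEZGEEZGEEGGZEZEGGZEZGEEZEZEGGZEZEGGZEZEZGEEZGEEGGZEZEGGZEZGEEZEZEGGZEZEGGZEZEGGZEZGEEZEZEGGZEZGEEZEZEZGEEZGEEGGZEZEGGZEZEZGEEZGEEGGZEZEGGZEZEGGZEZGEEZEZEGGZEZGEEZEZEZGEEZGEEGGZEZEGGZEZEZGEEZGEEGGZEZEGGZEZEZGEEZGEEGGZEZEGGZEZGEEZEZEGGZEZEGGZEZEZGEEZGEEGGZEZEGGZEZGEEZEZEGGZEZEGGZEZEGGZEZGEEZEZEGGZEZGEEZEZEZGEEZGEEGGZEZEGGZEZEZGEEZGEEGGZEZEGGZEZEGGZEZGEEZEZEGGZEZGEEZEZEZGEEZGEEGGZEZEGGZEZEZGEEZGEEGGZEZEGGZEZE  (262 'E')


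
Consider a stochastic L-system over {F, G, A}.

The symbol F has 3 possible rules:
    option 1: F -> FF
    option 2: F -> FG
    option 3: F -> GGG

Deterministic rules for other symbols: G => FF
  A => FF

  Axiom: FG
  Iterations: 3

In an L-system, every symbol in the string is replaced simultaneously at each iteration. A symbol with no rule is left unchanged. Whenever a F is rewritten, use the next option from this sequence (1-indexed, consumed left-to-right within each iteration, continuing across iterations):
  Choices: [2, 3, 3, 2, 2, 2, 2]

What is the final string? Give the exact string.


Answer: FFFFFFFGFGFFFFFFFGFF

Derivation:
Step 0: FG
Step 1: FGFF  (used choices [2])
Step 2: GGGFFGGGFG  (used choices [3, 3, 2])
Step 3: FFFFFFFGFGFFFFFFFGFF  (used choices [2, 2, 2])
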